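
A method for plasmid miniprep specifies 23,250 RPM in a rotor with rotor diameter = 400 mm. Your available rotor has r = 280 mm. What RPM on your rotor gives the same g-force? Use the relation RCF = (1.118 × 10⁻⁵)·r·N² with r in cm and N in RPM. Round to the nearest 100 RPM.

Original rotor: r = 400 mm / 2 = 200 mm = 20 cm
RCF_original = 1.118 × 10⁻⁵ × 20 × (23250)² = 1.118 × 10⁻⁵ × 20 × 540,562,500 ≈ 120,869.8 × g
Your rotor: r = 280 mm = 28.0 cm
120,869.8 = 1.118 × 10⁻⁵ × 28 × N²
N² = 120,869.8 / (31.304 × 10⁻⁵) = 386,116,151
N ≈ √386,116,151 ≈ 19,649.8

≈ 19600 RPM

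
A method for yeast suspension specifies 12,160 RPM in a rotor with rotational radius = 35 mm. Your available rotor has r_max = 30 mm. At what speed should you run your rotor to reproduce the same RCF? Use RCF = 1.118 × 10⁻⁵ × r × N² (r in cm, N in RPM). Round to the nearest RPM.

≈ 13134 RPM

Original rotor: r = 35 mm = 3.5 cm
RCF_original = 1.118 × 10⁻⁵ × 3.5 × (12160)² = 1.118 × 10⁻⁵ × 3.5 × 147,865,600 ≈ 5,786 × g
Your rotor: r = 30 mm = 3.0 cm
5,786 = 1.118 × 10⁻⁵ × 3 × N²
N² = 5,786 / (3.354 × 10⁻⁵) = 172,510,435
N ≈ √172,510,435 ≈ 13,134.3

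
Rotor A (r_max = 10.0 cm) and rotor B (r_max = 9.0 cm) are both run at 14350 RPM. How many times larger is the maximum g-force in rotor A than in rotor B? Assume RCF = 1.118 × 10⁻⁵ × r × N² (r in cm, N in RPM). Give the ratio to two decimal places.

1.11

At fixed N, RCF ∝ r, so RCF_A/RCF_B = r_A/r_B = 10.0 / 9.0 = 1.1111.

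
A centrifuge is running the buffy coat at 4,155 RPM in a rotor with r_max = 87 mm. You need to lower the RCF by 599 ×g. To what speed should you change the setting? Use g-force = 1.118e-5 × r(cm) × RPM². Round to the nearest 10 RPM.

r = 87 mm = 8.7 cm
Current RCF = 1.118 × 10⁻⁵ × 8.7 × (4155)² = 1.118 × 10⁻⁵ × 8.7 × 17,264,025 ≈ 1,679.2 × g
Target RCF = 1,679.2 − 599 = 1,080.2 × g
N² = 1,080.2 / (9.7266 × 10⁻⁵) = 11,105,628
N ≈ √11,105,628 ≈ 3,332.5

3330 RPM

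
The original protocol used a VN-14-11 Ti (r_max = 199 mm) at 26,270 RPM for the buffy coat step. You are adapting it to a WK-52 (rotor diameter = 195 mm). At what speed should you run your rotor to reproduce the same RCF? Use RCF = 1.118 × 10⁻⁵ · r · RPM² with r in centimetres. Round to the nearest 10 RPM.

≈ 37530 RPM

Original rotor: r = 199 mm = 19.9 cm
RCF_original = 1.118 × 10⁻⁵ × 19.9 × (26270)² = 1.118 × 10⁻⁵ × 19.9 × 690,112,900 ≈ 153,537.7 × g
Your rotor: r = 195 mm / 2 = 97.5 mm = 9.75 cm
153,537.7 = 1.118 × 10⁻⁵ × 9.75 × N²
N² = 153,537.7 / (10.9005 × 10⁻⁵) = 1,408,538,140
N ≈ √1,408,538,140 ≈ 37,530.5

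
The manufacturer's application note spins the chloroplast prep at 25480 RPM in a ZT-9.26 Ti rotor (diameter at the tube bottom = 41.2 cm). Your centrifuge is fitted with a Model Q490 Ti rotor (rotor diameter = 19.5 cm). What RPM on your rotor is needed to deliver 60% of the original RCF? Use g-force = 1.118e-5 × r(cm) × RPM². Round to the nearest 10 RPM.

Original rotor: r = 41.2 / 2 = 20.6 cm
RCF_original = 1.118 × 10⁻⁵ × 20.6 × (25480)² = 1.118 × 10⁻⁵ × 20.6 × 649,230,400 ≈ 149,523 × g
Target RCF = 0.6 × 149,523 ≈ 89,713.8 × g
Your rotor: r = 19.5 / 2 = 9.75 cm
89,713.8 = 1.118 × 10⁻⁵ × 9.75 × N²
N² = 89,713.8 / (10.9005 × 10⁻⁵) = 823,024,632
N ≈ √823,024,632 ≈ 28,688.4

≈ 28690 RPM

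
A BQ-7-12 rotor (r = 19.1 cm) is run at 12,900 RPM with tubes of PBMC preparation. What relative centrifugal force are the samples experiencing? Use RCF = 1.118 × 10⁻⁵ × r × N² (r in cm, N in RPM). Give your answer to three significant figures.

RCF = 1.118 × 10⁻⁵ × 19.1 × (12900)² = 1.118 × 10⁻⁵ × 19.1 × 166,410,000 ≈ 35,534.9 × g

≈ 35500 × g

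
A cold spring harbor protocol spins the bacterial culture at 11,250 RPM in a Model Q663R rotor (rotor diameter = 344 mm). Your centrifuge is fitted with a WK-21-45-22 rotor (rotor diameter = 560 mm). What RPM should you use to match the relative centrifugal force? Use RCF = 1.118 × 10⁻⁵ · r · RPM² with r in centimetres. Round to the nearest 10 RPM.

≈ 8820 RPM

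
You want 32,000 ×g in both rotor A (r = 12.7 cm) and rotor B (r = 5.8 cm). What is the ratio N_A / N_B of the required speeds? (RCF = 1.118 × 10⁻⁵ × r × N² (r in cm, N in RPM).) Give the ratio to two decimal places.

At fixed RCF, N ∝ 1/√r, so N_A/N_B = √(r_B/r_A) = √(5.8/12.7) = √0.456693 = 0.6758.

0.68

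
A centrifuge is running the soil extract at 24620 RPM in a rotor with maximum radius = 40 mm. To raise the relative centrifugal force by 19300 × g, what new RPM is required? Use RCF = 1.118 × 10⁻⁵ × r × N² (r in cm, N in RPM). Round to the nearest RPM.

r = 40 mm = 4.0 cm
Current RCF = 1.118 × 10⁻⁵ × 4 × (24620)² = 1.118 × 10⁻⁵ × 4 × 606,144,400 ≈ 27,106.8 × g
Target RCF = 27,106.8 + 19,300 = 46,406.8 × g
N² = 46,406.8 / (4.472 × 10⁻⁵) = 1,037,719,141
N ≈ √1,037,719,141 ≈ 32,213.6

≈ 32214 RPM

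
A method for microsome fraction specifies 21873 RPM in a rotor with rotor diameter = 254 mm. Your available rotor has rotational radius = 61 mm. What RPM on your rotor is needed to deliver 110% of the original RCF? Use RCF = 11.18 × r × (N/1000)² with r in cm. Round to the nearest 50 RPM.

33100 RPM

Original rotor: r = 254 mm / 2 = 127 mm = 12.7 cm
RCF_original = 11.18 × 12.7 × (21.873)² = 11.18 × 12.7 × 478.428129 ≈ 67,930.1 × g
Target RCF = 1.1 × 67,930.1 ≈ 74,723.1 × g
Your rotor: r = 61 mm = 6.1 cm
74,723.1 = 11.18 × 6.1 × (N/1000)²
(N/1000)² = 74,723.1 / 68.198 = 1095.679
N = 1000 × √1095.679 ≈ 33,101.0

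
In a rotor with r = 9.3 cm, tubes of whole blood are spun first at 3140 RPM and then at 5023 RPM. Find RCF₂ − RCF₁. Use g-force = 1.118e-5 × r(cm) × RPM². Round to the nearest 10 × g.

≈ 1600 x g

RCF₁ = 1.118 × 10⁻⁵ × 9.3 × (3140)² = 1.118 × 10⁻⁵ × 9.3 × 9,859,600 ≈ 1,025.1 × g
RCF₂ = 1.118 × 10⁻⁵ × 9.3 × (5023)² = 1.118 × 10⁻⁵ × 9.3 × 25,230,529 ≈ 2,623.3 × g
Increase = 2,623.3 − 1,025.1 = 1,598.2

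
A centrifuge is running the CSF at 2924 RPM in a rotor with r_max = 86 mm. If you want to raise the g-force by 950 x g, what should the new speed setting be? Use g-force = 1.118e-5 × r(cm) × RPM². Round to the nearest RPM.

r = 86 mm = 8.6 cm
Current RCF = 1.118 × 10⁻⁵ × 8.6 × (2924)² = 1.118 × 10⁻⁵ × 8.6 × 8,549,776 ≈ 822 × g
Target RCF = 822 + 950 = 1,772 × g
N² = 1,772 / (9.6148 × 10⁻⁵) = 18,429,921
N ≈ √18,429,921 ≈ 4,293.0

≈ 4293 RPM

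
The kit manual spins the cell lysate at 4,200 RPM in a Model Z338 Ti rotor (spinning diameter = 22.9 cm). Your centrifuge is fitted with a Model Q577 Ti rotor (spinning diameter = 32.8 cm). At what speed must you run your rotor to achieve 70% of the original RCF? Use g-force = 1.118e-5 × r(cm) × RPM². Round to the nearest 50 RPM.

≈ 2950 RPM

Original rotor: r = 22.9 / 2 = 11.45 cm
RCF_original = 1.118 × 10⁻⁵ × 11.45 × (4200)² = 1.118 × 10⁻⁵ × 11.45 × 17,640,000 ≈ 2,258.1 × g
Target RCF = 0.7 × 2,258.1 ≈ 1,580.7 × g
Your rotor: r = 32.8 / 2 = 16.4 cm
1,580.7 = 1.118 × 10⁻⁵ × 16.4 × N²
N² = 1,580.7 / (18.3352 × 10⁻⁵) = 8,621,122
N ≈ √8,621,122 ≈ 2,936.2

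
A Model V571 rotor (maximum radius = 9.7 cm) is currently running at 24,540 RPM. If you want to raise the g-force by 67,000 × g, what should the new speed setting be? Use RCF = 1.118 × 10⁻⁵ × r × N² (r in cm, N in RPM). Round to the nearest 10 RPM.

Current RCF = 1.118 × 10⁻⁵ × 9.7 × (24540)² = 1.118 × 10⁻⁵ × 9.7 × 602,211,600 ≈ 65,307.4 × g
Target RCF = 65,307.4 + 67,000 = 132,307.4 × g
N² = 132,307.4 / (10.8446 × 10⁻⁵) = 1,220,030,245
N ≈ √1,220,030,245 ≈ 34,928.9

N₂ ≈ 34930 RPM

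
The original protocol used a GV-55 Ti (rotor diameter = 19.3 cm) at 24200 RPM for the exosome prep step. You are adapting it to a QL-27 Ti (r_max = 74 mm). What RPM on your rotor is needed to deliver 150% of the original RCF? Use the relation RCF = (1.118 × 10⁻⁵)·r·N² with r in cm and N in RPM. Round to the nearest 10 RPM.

33850 RPM

Original rotor: r = 19.3 / 2 = 9.65 cm
RCF = 1.118 × 10⁻⁵ × r × N²
RCF_original = 1.118 × 10⁻⁵ × 9.65 × (24200)² = 1.118 × 10⁻⁵ × 9.65 × 585,640,000 ≈ 63,182.9 × g
Target RCF = 1.5 × 63,182.9 ≈ 94,774.4 × g
Your rotor: r = 74 mm = 7.4 cm
94,774.4 = 1.118 × 10⁻⁵ × 7.4 × N²
N² = 94,774.4 / (8.2732 × 10⁻⁵) = 1,145,559,155
N ≈ √1,145,559,155 ≈ 33,846.1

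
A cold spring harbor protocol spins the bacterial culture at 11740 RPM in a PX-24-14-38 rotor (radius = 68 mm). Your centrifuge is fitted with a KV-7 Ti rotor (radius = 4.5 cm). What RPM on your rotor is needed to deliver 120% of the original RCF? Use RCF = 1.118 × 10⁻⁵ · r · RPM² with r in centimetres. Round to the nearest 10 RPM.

15810 RPM

Original rotor: r = 68 mm = 6.8 cm
RCF_original = 1.118 × 10⁻⁵ × 6.8 × (11740)² = 1.118 × 10⁻⁵ × 6.8 × 137,827,600 ≈ 10,478.2 × g
Target RCF = 1.2 × 10,478.2 ≈ 12,573.8 × g
12,573.8 = 1.118 × 10⁻⁵ × 4.5 × N²
N² = 12,573.8 / (5.031 × 10⁻⁵) = 249,926,456
N ≈ √249,926,456 ≈ 15,809.1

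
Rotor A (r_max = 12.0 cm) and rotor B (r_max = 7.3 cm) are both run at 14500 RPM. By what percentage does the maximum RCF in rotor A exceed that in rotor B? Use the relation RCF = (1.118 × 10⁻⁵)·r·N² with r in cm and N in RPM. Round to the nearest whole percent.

64%

At equal RPM, RCF scales linearly with r: ratio = 12.0 / 7.3 = 1.6438.
So rotor A delivers 64.4% more g-force.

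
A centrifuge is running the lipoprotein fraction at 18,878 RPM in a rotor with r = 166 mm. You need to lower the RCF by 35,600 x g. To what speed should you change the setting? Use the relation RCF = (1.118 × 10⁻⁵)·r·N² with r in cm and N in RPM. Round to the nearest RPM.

r = 166 mm = 16.6 cm
Current RCF = 1.118 × 10⁻⁵ × 16.6 × (18878)² = 1.118 × 10⁻⁵ × 16.6 × 356,378,884 ≈ 66,139.6 × g
Target RCF = 66,139.6 − 35,600 = 30,539.6 × g
N² = 30,539.6 / (18.5588 × 10⁻⁵) = 164,555,898
N ≈ √164,555,898 ≈ 12,827.9

≈ 12828 RPM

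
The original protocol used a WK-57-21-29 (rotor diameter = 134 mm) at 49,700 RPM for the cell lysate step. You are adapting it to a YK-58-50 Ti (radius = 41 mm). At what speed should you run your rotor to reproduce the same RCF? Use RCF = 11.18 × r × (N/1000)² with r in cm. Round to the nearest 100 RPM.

≈ 63500 RPM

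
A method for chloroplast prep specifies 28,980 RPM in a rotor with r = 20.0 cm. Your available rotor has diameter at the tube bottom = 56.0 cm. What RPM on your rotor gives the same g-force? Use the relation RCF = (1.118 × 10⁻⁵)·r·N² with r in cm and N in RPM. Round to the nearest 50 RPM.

24500 RPM

RCF_original = 1.118 × 10⁻⁵ × 20 × (28980)² = 1.118 × 10⁻⁵ × 20 × 839,840,400 ≈ 187,788.3 × g
Your rotor: r = 56.0 / 2 = 28 cm
187,788.3 = 1.118 × 10⁻⁵ × 28 × N²
N² = 187,788.3 / (31.304 × 10⁻⁵) = 599,885,957
N ≈ √599,885,957 ≈ 24,492.6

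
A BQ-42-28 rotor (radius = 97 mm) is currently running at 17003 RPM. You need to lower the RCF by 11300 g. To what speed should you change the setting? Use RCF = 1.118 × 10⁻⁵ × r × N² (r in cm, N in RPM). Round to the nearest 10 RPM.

≈ 13600 RPM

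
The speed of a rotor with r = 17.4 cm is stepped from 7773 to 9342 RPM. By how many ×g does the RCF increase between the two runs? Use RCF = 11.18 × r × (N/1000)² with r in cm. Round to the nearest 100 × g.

≈ 5200 ×g

RCF₁ = 11.18 × 17.4 × (7.773)² = 11.18 × 17.4 × 60.419529 ≈ 11,753.5 × g
RCF₂ = 11.18 × 17.4 × (9.342)² = 11.18 × 17.4 × 87.272964 ≈ 16,977.4 × g
Increase = 16,977.4 − 11,753.5 = 5,223.9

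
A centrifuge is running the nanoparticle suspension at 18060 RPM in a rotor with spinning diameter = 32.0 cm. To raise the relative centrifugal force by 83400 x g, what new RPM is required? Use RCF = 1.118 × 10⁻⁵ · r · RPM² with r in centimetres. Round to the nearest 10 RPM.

28150 RPM

r = 32.0 / 2 = 16 cm
Current RCF = 1.118 × 10⁻⁵ × 16 × (18060)² = 1.118 × 10⁻⁵ × 16 × 326,163,600 ≈ 58,344.1 × g
Target RCF = 58,344.1 + 83,400 = 141,744.1 × g
N² = 141,744.1 / (17.888 × 10⁻⁵) = 792,397,697
N ≈ √792,397,697 ≈ 28,149.6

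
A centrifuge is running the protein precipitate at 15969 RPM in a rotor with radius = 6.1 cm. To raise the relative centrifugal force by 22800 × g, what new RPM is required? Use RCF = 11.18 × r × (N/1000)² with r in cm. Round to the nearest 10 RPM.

Current RCF = 11.18 × 6.1 × (15.969)² = 11.18 × 6.1 × 255.008961 ≈ 17,391.1 × g
Target RCF = 17,391.1 + 22,800 = 40,191.1 × g
(N/1000)² = 40,191.1 / 68.198 = 589.3296
N = 1000 × √589.3296 ≈ 24,276.1

N₂ ≈ 24280 RPM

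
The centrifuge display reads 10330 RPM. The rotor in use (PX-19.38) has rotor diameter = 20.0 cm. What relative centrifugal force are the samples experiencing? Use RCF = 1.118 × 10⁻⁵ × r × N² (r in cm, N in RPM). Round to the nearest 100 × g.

r = 20.0 / 2 = 10 cm
RCF = 1.118 × 10⁻⁵ × 10 × (10330)² = 1.118 × 10⁻⁵ × 10 × 106,708,900 ≈ 11,930.1 × g

≈ 11900 x g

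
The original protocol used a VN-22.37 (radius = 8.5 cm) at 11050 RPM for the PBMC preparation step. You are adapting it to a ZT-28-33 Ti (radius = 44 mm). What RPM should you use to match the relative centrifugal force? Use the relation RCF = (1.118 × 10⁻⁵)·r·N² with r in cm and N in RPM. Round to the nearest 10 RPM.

≈ 15360 RPM

RCF_original = 1.118 × 10⁻⁵ × 8.5 × (11050)² = 1.118 × 10⁻⁵ × 8.5 × 122,102,500 ≈ 11,603.4 × g
Your rotor: r = 44 mm = 4.4 cm
11,603.4 = 1.118 × 10⁻⁵ × 4.4 × N²
N² = 11,603.4 / (4.9192 × 10⁻⁵) = 235,879,818
N ≈ √235,879,818 ≈ 15,358.4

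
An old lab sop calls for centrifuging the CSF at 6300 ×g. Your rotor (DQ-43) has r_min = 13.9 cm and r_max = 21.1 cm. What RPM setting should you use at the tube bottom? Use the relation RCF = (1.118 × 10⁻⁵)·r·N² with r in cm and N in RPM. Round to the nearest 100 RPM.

N ≈ 5200 RPM

Use r_max = 21.1 cm.
6,300 = 1.118 × 10⁻⁵ × 21.1 × N²
N² = 6,300 / (23.5898 × 10⁻⁵) = 26,706,458
N ≈ √26,706,458 ≈ 5,167.8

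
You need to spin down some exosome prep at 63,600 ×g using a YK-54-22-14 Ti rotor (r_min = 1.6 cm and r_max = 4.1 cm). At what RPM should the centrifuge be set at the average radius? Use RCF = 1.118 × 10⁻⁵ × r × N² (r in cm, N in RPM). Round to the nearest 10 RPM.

≈ 44680 RPM

r_avg = (1.6 + 4.1) / 2 = 2.85 cm
63,600 = 1.118 × 10⁻⁵ × 2.85 × N²
N² = 63,600 / (3.1863 × 10⁻⁵) = 1,996,045,570
N ≈ √1,996,045,570 ≈ 44,677.1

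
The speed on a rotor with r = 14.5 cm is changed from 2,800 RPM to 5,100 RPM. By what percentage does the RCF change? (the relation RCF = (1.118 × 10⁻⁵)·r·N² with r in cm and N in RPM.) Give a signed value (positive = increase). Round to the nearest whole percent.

RCF ∝ N², so the ratio is (5100/2800)² = (1.821429)² = 3.3176.
Change = 3.3176 − 1 = +2.3176 → +231.8%.

+232%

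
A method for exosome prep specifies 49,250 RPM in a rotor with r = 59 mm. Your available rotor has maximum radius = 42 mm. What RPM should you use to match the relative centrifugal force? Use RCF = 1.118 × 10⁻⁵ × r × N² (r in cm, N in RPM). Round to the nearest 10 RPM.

58370 RPM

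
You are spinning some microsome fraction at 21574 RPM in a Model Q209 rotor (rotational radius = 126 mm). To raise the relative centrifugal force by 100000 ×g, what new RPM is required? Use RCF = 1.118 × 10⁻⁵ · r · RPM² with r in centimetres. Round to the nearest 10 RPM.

r = 126 mm = 12.6 cm
Current RCF = 1.118 × 10⁻⁵ × 12.6 × (21574)² = 1.118 × 10⁻⁵ × 12.6 × 465,437,476 ≈ 65,565.2 × g
Target RCF = 65,565.2 + 100,000 = 165,565.2 × g
N² = 165,565.2 / (14.0868 × 10⁻⁵) = 1,175,321,578
N ≈ √1,175,321,578 ≈ 34,283.0

N₂ ≈ 34280 RPM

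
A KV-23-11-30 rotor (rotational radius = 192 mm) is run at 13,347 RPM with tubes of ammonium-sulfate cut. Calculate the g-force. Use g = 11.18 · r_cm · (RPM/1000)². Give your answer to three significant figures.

≈ 38200 x g

r = 192 mm = 19.2 cm
RCF = 11.18 × 19.2 × (13.347)² = 11.18 × 19.2 × 178.142409 ≈ 38,239.3 × g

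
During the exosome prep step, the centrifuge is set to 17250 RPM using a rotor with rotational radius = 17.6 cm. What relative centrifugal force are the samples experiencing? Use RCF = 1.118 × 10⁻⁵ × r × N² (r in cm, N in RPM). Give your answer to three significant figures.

≈ 58600 × g

RCF = 1.118 × 10⁻⁵ × 17.6 × (17250)² = 1.118 × 10⁻⁵ × 17.6 × 297,562,500 ≈ 58,550.8 × g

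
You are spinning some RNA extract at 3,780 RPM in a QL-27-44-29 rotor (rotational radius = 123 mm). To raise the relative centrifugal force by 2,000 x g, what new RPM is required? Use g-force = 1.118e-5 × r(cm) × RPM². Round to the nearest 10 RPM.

r = 123 mm = 12.3 cm
Current RCF = 1.118 × 10⁻⁵ × 12.3 × (3780)² = 1.118 × 10⁻⁵ × 12.3 × 14,288,400 ≈ 1,964.9 × g
Target RCF = 1,964.9 + 2,000 = 3,964.9 × g
N² = 3,964.9 / (13.7514 × 10⁻⁵) = 28,832,701
N ≈ √28,832,701 ≈ 5,369.6

≈ 5370 RPM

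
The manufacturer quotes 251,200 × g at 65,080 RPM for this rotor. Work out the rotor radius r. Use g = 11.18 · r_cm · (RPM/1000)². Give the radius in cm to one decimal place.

r ≈ 5.3 cm

251200 = 11.18 × r × (65.08)²
r = 251200 / (11.18 × 4235.4064) = 251200 / 47351.84 ≈ 5.305 cm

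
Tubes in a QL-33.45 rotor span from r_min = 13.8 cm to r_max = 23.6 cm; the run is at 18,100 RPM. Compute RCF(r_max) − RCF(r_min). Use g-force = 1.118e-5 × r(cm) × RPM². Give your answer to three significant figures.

RCF_max = 1.118 × 10⁻⁵ × 23.6 × (18100)² = 1.118 × 10⁻⁵ × 23.6 × 327,610,000 ≈ 86,439.2 × g
RCF_min = 1.118 × 10⁻⁵ × 13.8 × (18100)² = 1.118 × 10⁻⁵ × 13.8 × 327,610,000 ≈ 50,545 × g
ΔRCF = 86,439.2 − 50,545 = 35,894.2

≈ 35900 ×g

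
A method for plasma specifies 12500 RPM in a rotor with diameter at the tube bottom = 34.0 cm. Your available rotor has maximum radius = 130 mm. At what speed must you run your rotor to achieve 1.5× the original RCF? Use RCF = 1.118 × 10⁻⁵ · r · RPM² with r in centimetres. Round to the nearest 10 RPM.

Original rotor: r = 34.0 / 2 = 17 cm
RCF = 1.118 × 10⁻⁵ × r × N²
RCF_original = 1.118 × 10⁻⁵ × 17 × (12500)² = 1.118 × 10⁻⁵ × 17 × 156,250,000 ≈ 29,696.9 × g
Target RCF = 1.5 × 29,696.9 ≈ 44,545.4 × g
Your rotor: r = 130 mm = 13.0 cm
44,545.4 = 1.118 × 10⁻⁵ × 13 × N²
N² = 44,545.4 / (14.534 × 10⁻⁵) = 306,490,987
N ≈ √306,490,987 ≈ 17,506.9

17510 RPM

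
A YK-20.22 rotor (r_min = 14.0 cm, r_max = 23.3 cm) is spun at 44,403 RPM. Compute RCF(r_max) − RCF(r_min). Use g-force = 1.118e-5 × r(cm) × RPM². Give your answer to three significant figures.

205000 x g

RCF_max = 1.118 × 10⁻⁵ × 23.3 × (44403)² = 1.118 × 10⁻⁵ × 23.3 × 1,971,626,409 ≈ 513,596.8 × g
RCF_min = 1.118 × 10⁻⁵ × 14 × (44403)² = 1.118 × 10⁻⁵ × 14 × 1,971,626,409 ≈ 308,599 × g
ΔRCF = 513,596.8 − 308,599 = 204,997.8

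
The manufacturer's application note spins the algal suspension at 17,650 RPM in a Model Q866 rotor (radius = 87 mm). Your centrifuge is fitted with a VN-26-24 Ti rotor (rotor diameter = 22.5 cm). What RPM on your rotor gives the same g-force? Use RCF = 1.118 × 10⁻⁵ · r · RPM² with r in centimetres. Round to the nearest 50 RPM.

Original rotor: r = 87 mm = 8.7 cm
RCF_original = 1.118 × 10⁻⁵ × 8.7 × (17650)² = 1.118 × 10⁻⁵ × 8.7 × 311,522,500 ≈ 30,300.5 × g
Your rotor: r = 22.5 / 2 = 11.25 cm
30,300.5 = 1.118 × 10⁻⁵ × 11.25 × N²
N² = 30,300.5 / (12.5775 × 10⁻⁵) = 240,910,356
N ≈ √240,910,356 ≈ 15,521.3

15500 RPM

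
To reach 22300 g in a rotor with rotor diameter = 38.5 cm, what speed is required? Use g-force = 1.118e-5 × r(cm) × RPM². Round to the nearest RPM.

r = 38.5 / 2 = 19.25 cm
22,300 = 1.118 × 10⁻⁵ × 19.25 × N²
N² = 22,300 / (21.5215 × 10⁻⁵) = 103,617,313
N ≈ √103,617,313 ≈ 10,179.3

10179 RPM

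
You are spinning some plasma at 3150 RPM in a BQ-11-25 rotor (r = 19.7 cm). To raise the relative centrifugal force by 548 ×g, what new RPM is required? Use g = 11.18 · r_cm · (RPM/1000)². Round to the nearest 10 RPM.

Current RCF = 11.18 × 19.7 × (3.15)² = 11.18 × 19.7 × 9.9225 ≈ 2,185.4 × g
Target RCF = 2,185.4 + 548 = 2,733.4 × g
(N/1000)² = 2,733.4 / 220.246 = 12.41067
N = 1000 × √12.41067 ≈ 3,522.9

N₂ ≈ 3520 RPM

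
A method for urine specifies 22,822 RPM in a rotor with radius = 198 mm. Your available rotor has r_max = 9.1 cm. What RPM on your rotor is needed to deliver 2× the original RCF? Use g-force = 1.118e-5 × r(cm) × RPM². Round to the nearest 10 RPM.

47610 RPM

Original rotor: r = 198 mm = 19.8 cm
RCF = 1.118 × 10⁻⁵ × r × N²
RCF_original = 1.118 × 10⁻⁵ × 19.8 × (22822)² = 1.118 × 10⁻⁵ × 19.8 × 520,843,684 ≈ 115,296 × g
Target RCF = 2 × 115,296 ≈ 230,592 × g
230,592 = 1.118 × 10⁻⁵ × 9.1 × N²
N² = 230,592 / (10.1738 × 10⁻⁵) = 2,266,527,748
N ≈ √2,266,527,748 ≈ 47,608.1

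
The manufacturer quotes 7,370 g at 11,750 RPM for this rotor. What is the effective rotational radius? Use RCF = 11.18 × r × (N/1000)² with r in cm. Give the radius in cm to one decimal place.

r ≈ 4.8 cm

7370 = 11.18 × r × (11.75)²
r = 7370 / (11.18 × 138.0625) = 7370 / 1543.539 ≈ 4.775 cm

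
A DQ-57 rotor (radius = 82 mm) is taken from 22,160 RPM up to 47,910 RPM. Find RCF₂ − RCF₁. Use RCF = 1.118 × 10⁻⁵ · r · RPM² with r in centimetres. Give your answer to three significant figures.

165000 × g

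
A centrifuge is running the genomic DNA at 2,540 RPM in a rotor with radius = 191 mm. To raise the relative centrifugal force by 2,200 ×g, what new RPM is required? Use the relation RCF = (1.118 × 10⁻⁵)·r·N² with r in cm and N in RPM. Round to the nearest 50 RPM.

N₂ ≈ 4100 RPM

r = 191 mm = 19.1 cm
Current RCF = 1.118 × 10⁻⁵ × 19.1 × (2540)² = 1.118 × 10⁻⁵ × 19.1 × 6,451,600 ≈ 1,377.7 × g
Target RCF = 1,377.7 + 2,200 = 3,577.7 × g
N² = 3,577.7 / (21.3538 × 10⁻⁵) = 16,754,395
N ≈ √16,754,395 ≈ 4,093.2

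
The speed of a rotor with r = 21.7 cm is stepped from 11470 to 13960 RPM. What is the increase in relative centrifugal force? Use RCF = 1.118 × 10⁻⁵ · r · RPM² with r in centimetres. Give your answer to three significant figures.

≈ 15400 × g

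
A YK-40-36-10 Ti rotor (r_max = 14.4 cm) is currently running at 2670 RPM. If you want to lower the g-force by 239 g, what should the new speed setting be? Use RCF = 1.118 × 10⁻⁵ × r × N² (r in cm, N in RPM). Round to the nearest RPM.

N₂ ≈ 2376 RPM

Current RCF = 1.118 × 10⁻⁵ × 14.4 × (2670)² = 1.118 × 10⁻⁵ × 14.4 × 7,128,900 ≈ 1,147.7 × g
Target RCF = 1,147.7 − 239 = 908.7 × g
N² = 908.7 / (16.0992 × 10⁻⁵) = 5,644,380
N ≈ √5,644,380 ≈ 2,375.8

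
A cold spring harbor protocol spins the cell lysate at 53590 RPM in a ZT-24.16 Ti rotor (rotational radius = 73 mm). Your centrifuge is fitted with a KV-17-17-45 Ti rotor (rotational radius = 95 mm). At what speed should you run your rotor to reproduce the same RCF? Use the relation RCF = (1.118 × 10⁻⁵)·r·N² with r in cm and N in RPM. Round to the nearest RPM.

≈ 46977 RPM

Original rotor: r = 73 mm = 7.3 cm
RCF_original = 1.118 × 10⁻⁵ × 7.3 × (53590)² = 1.118 × 10⁻⁵ × 7.3 × 2,871,888,100 ≈ 234,386.3 × g
Your rotor: r = 95 mm = 9.5 cm
234,386.3 = 1.118 × 10⁻⁵ × 9.5 × N²
N² = 234,386.3 / (10.621 × 10⁻⁵) = 2,206,819,509
N ≈ √2,206,819,509 ≈ 46,976.8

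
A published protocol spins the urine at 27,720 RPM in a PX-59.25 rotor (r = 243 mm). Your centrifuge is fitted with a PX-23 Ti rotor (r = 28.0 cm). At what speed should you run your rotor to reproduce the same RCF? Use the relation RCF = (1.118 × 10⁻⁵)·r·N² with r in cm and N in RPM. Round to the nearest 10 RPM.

≈ 25820 RPM

Original rotor: r = 243 mm = 24.3 cm
RCF_original = 1.118 × 10⁻⁵ × 24.3 × (27720)² = 1.118 × 10⁻⁵ × 24.3 × 768,398,400 ≈ 208,753.9 × g
208,753.9 = 1.118 × 10⁻⁵ × 28 × N²
N² = 208,753.9 / (31.304 × 10⁻⁵) = 666,860,146
N ≈ √666,860,146 ≈ 25,823.6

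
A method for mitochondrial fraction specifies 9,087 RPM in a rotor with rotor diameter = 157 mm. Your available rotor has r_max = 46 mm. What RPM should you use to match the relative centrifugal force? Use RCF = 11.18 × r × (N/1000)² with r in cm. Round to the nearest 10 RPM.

≈ 11870 RPM

Original rotor: r = 157 mm / 2 = 78.5 mm = 7.85 cm
RCF_original = 11.18 × 7.85 × (9.087)² = 11.18 × 7.85 × 82.573569 ≈ 7,246.9 × g
Your rotor: r = 46 mm = 4.6 cm
7,246.9 = 11.18 × 4.6 × (N/1000)²
(N/1000)² = 7,246.9 / 51.428 = 140.9135
N = 1000 × √140.9135 ≈ 11,870.7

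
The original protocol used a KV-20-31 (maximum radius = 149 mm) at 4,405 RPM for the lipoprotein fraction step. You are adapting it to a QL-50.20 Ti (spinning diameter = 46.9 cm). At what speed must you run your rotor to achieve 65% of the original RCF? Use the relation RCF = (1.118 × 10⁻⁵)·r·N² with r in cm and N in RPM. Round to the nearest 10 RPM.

Original rotor: r = 149 mm = 14.9 cm
RCF = 1.118 × 10⁻⁵ × r × N²
RCF_original = 1.118 × 10⁻⁵ × 14.9 × (4405)² = 1.118 × 10⁻⁵ × 14.9 × 19,404,025 ≈ 3,232.4 × g
Target RCF = 0.65 × 3,232.4 ≈ 2,101.1 × g
Your rotor: r = 46.9 / 2 = 23.45 cm
2,101.1 = 1.118 × 10⁻⁵ × 23.45 × N²
N² = 2,101.1 / (26.2171 × 10⁻⁵) = 8,014,235
N ≈ √8,014,235 ≈ 2,830.9

≈ 2830 RPM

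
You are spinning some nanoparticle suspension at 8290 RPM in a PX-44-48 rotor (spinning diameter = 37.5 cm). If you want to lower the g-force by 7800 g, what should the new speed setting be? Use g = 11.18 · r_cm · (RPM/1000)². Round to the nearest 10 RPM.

≈ 5610 RPM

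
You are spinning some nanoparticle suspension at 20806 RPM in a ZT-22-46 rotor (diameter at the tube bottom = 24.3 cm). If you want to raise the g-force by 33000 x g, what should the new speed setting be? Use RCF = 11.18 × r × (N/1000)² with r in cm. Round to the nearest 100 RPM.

r = 24.3 / 2 = 12.15 cm
Current RCF = 11.18 × 12.15 × (20.806)² = 11.18 × 12.15 × 432.889636 ≈ 58,802.4 × g
Target RCF = 58,802.4 + 33,000 = 91,802.4 × g
(N/1000)² = 91,802.4 / 135.837 = 675.8276
N = 1000 × √675.8276 ≈ 25,996.7

≈ 26000 RPM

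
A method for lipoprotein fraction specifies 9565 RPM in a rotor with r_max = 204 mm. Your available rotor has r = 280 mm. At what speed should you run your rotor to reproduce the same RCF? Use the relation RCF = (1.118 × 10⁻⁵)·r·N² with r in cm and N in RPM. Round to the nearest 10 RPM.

8160 RPM

Original rotor: r = 204 mm = 20.4 cm
RCF_original = 1.118 × 10⁻⁵ × 20.4 × (9565)² = 1.118 × 10⁻⁵ × 20.4 × 91,489,225 ≈ 20,866.1 × g
Your rotor: r = 280 mm = 28.0 cm
20,866.1 = 1.118 × 10⁻⁵ × 28 × N²
N² = 20,866.1 / (31.304 × 10⁻⁵) = 66,656,338
N ≈ √66,656,338 ≈ 8,164.3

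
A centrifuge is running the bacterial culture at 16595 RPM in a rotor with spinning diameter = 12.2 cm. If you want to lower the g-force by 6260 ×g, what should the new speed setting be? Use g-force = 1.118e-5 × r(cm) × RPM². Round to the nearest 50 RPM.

≈ 13550 RPM

r = 12.2 / 2 = 6.1 cm
Current RCF = 1.118 × 10⁻⁵ × 6.1 × (16595)² = 1.118 × 10⁻⁵ × 6.1 × 275,394,025 ≈ 18,781.3 × g
Target RCF = 18,781.3 − 6,260 = 12,521.3 × g
N² = 12,521.3 / (6.8198 × 10⁻⁵) = 183,602,158
N ≈ √183,602,158 ≈ 13,550.0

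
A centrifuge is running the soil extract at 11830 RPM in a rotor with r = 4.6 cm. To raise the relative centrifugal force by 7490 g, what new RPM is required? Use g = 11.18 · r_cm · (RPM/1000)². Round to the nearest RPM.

Current RCF = 11.18 × 4.6 × (11.83)² = 11.18 × 4.6 × 139.9489 ≈ 7,197.3 × g
Target RCF = 7,197.3 + 7,490 = 14,687.3 × g
(N/1000)² = 14,687.3 / 51.428 = 285.5896
N = 1000 × √285.5896 ≈ 16,899.4

≈ 16899 RPM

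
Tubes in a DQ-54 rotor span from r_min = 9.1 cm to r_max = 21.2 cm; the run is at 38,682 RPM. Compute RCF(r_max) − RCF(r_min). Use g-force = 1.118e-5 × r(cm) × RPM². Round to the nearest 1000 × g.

ΔRCF ≈ 202000 g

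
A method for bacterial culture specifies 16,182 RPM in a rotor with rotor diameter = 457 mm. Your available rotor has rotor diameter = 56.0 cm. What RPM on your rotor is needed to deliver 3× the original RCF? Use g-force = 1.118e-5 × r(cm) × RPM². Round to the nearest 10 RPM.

25320 RPM

Original rotor: r = 457 mm / 2 = 228.5 mm = 22.85 cm
RCF_original = 1.118 × 10⁻⁵ × 22.85 × (16182)² = 1.118 × 10⁻⁵ × 22.85 × 261,857,124 ≈ 66,894.8 × g
Target RCF = 3 × 66,894.8 ≈ 200,684.4 × g
Your rotor: r = 56.0 / 2 = 28 cm
200,684.4 = 1.118 × 10⁻⁵ × 28 × N²
N² = 200,684.4 / (31.304 × 10⁻⁵) = 641,082,290
N ≈ √641,082,290 ≈ 25,319.6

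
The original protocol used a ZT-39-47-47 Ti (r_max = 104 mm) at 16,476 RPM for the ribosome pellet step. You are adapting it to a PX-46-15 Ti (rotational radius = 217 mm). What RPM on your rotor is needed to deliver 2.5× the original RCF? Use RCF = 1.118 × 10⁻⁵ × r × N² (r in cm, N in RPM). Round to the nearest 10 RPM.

≈ 18030 RPM

Original rotor: r = 104 mm = 10.4 cm
RCF_original = 1.118 × 10⁻⁵ × 10.4 × (16476)² = 1.118 × 10⁻⁵ × 10.4 × 271,458,576 ≈ 31,563 × g
Target RCF = 2.5 × 31,563 ≈ 78,907.5 × g
Your rotor: r = 217 mm = 21.7 cm
78,907.5 = 1.118 × 10⁻⁵ × 21.7 × N²
N² = 78,907.5 / (24.2606 × 10⁻⁵) = 325,249,582
N ≈ √325,249,582 ≈ 18,034.7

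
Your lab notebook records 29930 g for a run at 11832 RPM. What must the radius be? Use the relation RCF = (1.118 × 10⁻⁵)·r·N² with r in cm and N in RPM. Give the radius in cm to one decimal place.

r ≈ 19.1 cm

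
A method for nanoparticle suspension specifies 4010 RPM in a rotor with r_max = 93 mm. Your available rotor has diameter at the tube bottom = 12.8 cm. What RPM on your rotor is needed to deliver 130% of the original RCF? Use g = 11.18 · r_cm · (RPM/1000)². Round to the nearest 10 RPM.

5510 RPM

Original rotor: r = 93 mm = 9.3 cm
RCF = 11.18 × r × (N/1000)²
RCF_original = 11.18 × 9.3 × (4.01)² = 11.18 × 9.3 × 16.0801 ≈ 1,671.9 × g
Target RCF = 1.3 × 1,671.9 ≈ 2,173.5 × g
Your rotor: r = 12.8 / 2 = 6.4 cm
2,173.5 = 11.18 × 6.4 × (N/1000)²
(N/1000)² = 2,173.5 / 71.552 = 30.37651
N = 1000 × √30.37651 ≈ 5,511.5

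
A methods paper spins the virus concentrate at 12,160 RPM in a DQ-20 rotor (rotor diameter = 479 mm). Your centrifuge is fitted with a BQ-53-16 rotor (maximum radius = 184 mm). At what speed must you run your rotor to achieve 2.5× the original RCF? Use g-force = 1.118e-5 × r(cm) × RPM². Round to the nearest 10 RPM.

Original rotor: r = 479 mm / 2 = 239.5 mm = 23.95 cm
RCF = 1.118 × 10⁻⁵ × r × N²
RCF_original = 1.118 × 10⁻⁵ × 23.95 × (12160)² = 1.118 × 10⁻⁵ × 23.95 × 147,865,600 ≈ 39,592.6 × g
Target RCF = 2.5 × 39,592.6 ≈ 98,981.5 × g
Your rotor: r = 184 mm = 18.4 cm
98,981.5 = 1.118 × 10⁻⁵ × 18.4 × N²
N² = 98,981.5 / (20.5712 × 10⁻⁵) = 481,165,416
N ≈ √481,165,416 ≈ 21,935.5

21940 RPM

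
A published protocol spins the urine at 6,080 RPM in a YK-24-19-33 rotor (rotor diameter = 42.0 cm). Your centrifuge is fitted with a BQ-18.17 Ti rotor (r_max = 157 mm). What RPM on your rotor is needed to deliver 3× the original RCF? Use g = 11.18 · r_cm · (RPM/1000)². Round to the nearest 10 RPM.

≈ 12180 RPM

Original rotor: r = 42.0 / 2 = 21 cm
RCF_original = 11.18 × 21 × (6.08)² = 11.18 × 21 × 36.9664 ≈ 8,679 × g
Target RCF = 3 × 8,679 ≈ 26,037 × g
Your rotor: r = 157 mm = 15.7 cm
26,037 = 11.18 × 15.7 × (N/1000)²
(N/1000)² = 26,037 / 175.526 = 148.337
N = 1000 × √148.337 ≈ 12,179.4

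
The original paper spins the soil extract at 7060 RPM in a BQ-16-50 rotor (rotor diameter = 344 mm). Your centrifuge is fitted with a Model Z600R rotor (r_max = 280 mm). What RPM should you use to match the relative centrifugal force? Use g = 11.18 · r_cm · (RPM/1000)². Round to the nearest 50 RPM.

5550 RPM

Original rotor: r = 344 mm / 2 = 172 mm = 17.2 cm
RCF_original = 11.18 × 17.2 × (7.06)² = 11.18 × 17.2 × 49.8436 ≈ 9,584.7 × g
Your rotor: r = 280 mm = 28.0 cm
9,584.7 = 11.18 × 28 × (N/1000)²
(N/1000)² = 9,584.7 / 313.04 = 30.61813
N = 1000 × √30.61813 ≈ 5,533.4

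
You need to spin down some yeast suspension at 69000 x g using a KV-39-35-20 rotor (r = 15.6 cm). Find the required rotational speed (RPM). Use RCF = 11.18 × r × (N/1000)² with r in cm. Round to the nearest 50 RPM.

69,000 = 11.18 × 15.6 × (N/1000)²
(N/1000)² = 69,000 / 174.408 = 395.6241
N = 1000 × √395.6241 ≈ 19,890.3

N ≈ 19900 RPM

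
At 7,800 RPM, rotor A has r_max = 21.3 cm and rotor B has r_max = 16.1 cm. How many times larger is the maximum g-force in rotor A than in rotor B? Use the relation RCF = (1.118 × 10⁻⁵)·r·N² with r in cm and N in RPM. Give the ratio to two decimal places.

1.32

At fixed N, RCF ∝ r, so RCF_A/RCF_B = r_A/r_B = 21.3 / 16.1 = 1.3230.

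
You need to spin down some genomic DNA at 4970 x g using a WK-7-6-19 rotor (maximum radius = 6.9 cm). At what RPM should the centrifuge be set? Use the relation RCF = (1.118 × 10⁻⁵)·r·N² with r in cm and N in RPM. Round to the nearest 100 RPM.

RCF = 1.118 × 10⁻⁵ × r × N²
4,970 = 1.118 × 10⁻⁵ × 6.9 × N²
N² = 4,970 / (7.7142 × 10⁻⁵) = 64,426,642
N ≈ √64,426,642 ≈ 8,026.6

≈ 8000 RPM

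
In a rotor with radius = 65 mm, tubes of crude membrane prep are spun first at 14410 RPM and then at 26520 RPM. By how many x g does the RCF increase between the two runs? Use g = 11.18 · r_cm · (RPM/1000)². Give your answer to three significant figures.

r = 65 mm = 6.5 cm
RCF₁ = 11.18 × 6.5 × (14.41)² = 11.18 × 6.5 × 207.6481 ≈ 15,089.8 × g
RCF₂ = 11.18 × 6.5 × (26.52)² = 11.18 × 6.5 × 703.3104 ≈ 51,109.6 × g
Increase = 51,109.6 − 15,089.8 = 36,019.8

36000 x g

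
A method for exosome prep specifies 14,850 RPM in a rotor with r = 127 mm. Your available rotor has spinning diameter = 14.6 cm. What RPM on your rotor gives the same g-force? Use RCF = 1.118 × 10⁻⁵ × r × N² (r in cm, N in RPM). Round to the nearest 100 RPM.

19600 RPM

Original rotor: r = 127 mm = 12.7 cm
RCF_original = 1.118 × 10⁻⁵ × 12.7 × (14850)² = 1.118 × 10⁻⁵ × 12.7 × 220,522,500 ≈ 31,311.1 × g
Your rotor: r = 14.6 / 2 = 7.3 cm
31,311.1 = 1.118 × 10⁻⁵ × 7.3 × N²
N² = 31,311.1 / (8.1614 × 10⁻⁵) = 383,648,639
N ≈ √383,648,639 ≈ 19,587.0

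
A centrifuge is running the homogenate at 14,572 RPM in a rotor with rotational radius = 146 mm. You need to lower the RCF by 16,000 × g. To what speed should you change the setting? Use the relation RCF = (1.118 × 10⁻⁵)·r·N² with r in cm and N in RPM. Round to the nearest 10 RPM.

10690 RPM

r = 146 mm = 14.6 cm
Current RCF = 1.118 × 10⁻⁵ × 14.6 × (14572)² = 1.118 × 10⁻⁵ × 14.6 × 212,343,184 ≈ 34,660.4 × g
Target RCF = 34,660.4 − 16,000 = 18,660.4 × g
N² = 18,660.4 / (16.3228 × 10⁻⁵) = 114,321,072
N ≈ √114,321,072 ≈ 10,692.1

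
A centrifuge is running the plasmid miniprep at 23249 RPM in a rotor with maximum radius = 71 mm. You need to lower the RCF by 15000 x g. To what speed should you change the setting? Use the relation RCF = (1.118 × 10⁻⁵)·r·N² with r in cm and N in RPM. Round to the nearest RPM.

r = 71 mm = 7.1 cm
Current RCF = 1.118 × 10⁻⁵ × 7.1 × (23249)² = 1.118 × 10⁻⁵ × 7.1 × 540,516,001 ≈ 42,905.1 × g
Target RCF = 42,905.1 − 15,000 = 27,905.1 × g
N² = 27,905.1 / (7.9378 × 10⁻⁵) = 351,547,028
N ≈ √351,547,028 ≈ 18,749.6

18750 RPM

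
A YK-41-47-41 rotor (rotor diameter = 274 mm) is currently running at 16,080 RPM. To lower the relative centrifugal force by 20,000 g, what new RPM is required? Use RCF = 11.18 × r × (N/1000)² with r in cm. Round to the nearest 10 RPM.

≈ 11310 RPM

r = 274 mm / 2 = 137 mm = 13.7 cm
Current RCF = 11.18 × 13.7 × (16.08)² = 11.18 × 13.7 × 258.5664 ≈ 39,603.6 × g
Target RCF = 39,603.6 − 20,000 = 19,603.6 × g
(N/1000)² = 19,603.6 / 153.166 = 127.9892
N = 1000 × √127.9892 ≈ 11,313.2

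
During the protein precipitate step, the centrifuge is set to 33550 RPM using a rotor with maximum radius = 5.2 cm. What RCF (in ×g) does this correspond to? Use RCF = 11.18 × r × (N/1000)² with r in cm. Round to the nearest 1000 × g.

≈ 65000 ×g

RCF = 11.18 × 5.2 × (33.55)² = 11.18 × 5.2 × 1,125.6025 ≈ 65,438 × g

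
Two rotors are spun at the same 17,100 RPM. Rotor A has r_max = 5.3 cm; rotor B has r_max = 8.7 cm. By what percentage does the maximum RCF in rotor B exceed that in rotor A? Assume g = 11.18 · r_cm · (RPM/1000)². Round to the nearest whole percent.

64%

At equal RPM, RCF scales linearly with r: ratio = 8.7 / 5.3 = 1.6415.
So rotor B delivers 64.2% more g-force.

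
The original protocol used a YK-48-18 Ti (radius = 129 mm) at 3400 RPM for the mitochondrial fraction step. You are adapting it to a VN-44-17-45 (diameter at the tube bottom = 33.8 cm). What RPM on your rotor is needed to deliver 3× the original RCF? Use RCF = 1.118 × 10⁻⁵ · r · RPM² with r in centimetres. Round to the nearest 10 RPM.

Original rotor: r = 129 mm = 12.9 cm
RCF_original = 1.118 × 10⁻⁵ × 12.9 × (3400)² = 1.118 × 10⁻⁵ × 12.9 × 11,560,000 ≈ 1,667.2 × g
Target RCF = 3 × 1,667.2 ≈ 5,001.6 × g
Your rotor: r = 33.8 / 2 = 16.9 cm
5,001.6 = 1.118 × 10⁻⁵ × 16.9 × N²
N² = 5,001.6 / (18.8942 × 10⁻⁵) = 26,471,616
N ≈ √26,471,616 ≈ 5,145.1

5150 RPM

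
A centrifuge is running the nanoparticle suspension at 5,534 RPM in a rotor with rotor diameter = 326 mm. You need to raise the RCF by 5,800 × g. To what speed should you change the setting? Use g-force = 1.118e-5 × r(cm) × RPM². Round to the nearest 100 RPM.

≈ 7900 RPM

r = 326 mm / 2 = 163 mm = 16.3 cm
Current RCF = 1.118 × 10⁻⁵ × 16.3 × (5534)² = 1.118 × 10⁻⁵ × 16.3 × 30,625,156 ≈ 5,580.9 × g
Target RCF = 5,580.9 + 5,800 = 11,380.9 × g
N² = 11,380.9 / (18.2234 × 10⁻⁵) = 62,452,122
N ≈ √62,452,122 ≈ 7,902.7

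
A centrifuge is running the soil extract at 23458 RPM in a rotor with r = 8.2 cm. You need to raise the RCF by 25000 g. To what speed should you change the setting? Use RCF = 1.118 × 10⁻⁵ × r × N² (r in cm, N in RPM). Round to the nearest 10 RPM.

Current RCF = 1.118 × 10⁻⁵ × 8.2 × (23458)² = 1.118 × 10⁻⁵ × 8.2 × 550,277,764 ≈ 50,447.3 × g
Target RCF = 50,447.3 + 25,000 = 75,447.3 × g
N² = 75,447.3 / (9.1676 × 10⁻⁵) = 822,977,660
N ≈ √822,977,660 ≈ 28,687.6

28690 RPM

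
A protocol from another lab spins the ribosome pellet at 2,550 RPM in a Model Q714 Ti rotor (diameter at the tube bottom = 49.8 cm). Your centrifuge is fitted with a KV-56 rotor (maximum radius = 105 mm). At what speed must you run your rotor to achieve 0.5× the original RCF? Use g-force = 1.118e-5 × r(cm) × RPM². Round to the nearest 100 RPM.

Original rotor: r = 49.8 / 2 = 24.9 cm
RCF_original = 1.118 × 10⁻⁵ × 24.9 × (2550)² = 1.118 × 10⁻⁵ × 24.9 × 6,502,500 ≈ 1,810.2 × g
Target RCF = 0.5 × 1,810.2 ≈ 905.1 × g
Your rotor: r = 105 mm = 10.5 cm
905.1 = 1.118 × 10⁻⁵ × 10.5 × N²
N² = 905.1 / (11.739 × 10⁻⁵) = 7,710,197
N ≈ √7,710,197 ≈ 2,776.7

≈ 2800 RPM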